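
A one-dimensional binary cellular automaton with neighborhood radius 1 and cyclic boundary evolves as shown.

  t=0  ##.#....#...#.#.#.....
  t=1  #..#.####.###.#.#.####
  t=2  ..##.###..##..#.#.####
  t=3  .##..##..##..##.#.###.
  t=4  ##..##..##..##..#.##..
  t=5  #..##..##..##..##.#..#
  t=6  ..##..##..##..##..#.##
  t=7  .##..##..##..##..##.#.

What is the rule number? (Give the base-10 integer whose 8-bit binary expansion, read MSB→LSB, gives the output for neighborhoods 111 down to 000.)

143

  [7] ### => #  t=1,i=6
  [6] ##. => .  t=0,i=1
  [5] #.# => .  t=0,i=2
  [4] #.. => .  t=0,i=4
  [3] .## => #  t=0,i=0
  [2] .#. => #  t=0,i=3
  [1] ..# => #  t=0,i=7
  [0] ... => #  t=0,i=5
  bits 10001111 = 143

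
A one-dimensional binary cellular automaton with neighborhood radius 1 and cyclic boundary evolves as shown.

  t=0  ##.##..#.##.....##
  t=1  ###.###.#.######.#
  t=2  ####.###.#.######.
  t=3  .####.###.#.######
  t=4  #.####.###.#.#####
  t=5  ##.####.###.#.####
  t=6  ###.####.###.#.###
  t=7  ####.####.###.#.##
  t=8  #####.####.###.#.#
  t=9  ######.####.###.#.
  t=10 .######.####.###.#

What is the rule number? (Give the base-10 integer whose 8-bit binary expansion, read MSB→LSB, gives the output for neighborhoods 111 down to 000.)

  ### -> #   bit 7 = 1  t=0,i=0
  ##. -> #   bit 6 = 1  t=0,i=1
  #.# -> #   bit 5 = 1  t=0,i=2
  #.. -> #   bit 4 = 1  t=0,i=5
  .## -> .   bit 3 = 0  t=0,i=3
  .#. -> .   bit 2 = 0  t=0,i=7
  ..# -> #   bit 1 = 1  t=0,i=6
  ... -> #   bit 0 = 1  t=0,i=12
  bits 11110011 = 243

243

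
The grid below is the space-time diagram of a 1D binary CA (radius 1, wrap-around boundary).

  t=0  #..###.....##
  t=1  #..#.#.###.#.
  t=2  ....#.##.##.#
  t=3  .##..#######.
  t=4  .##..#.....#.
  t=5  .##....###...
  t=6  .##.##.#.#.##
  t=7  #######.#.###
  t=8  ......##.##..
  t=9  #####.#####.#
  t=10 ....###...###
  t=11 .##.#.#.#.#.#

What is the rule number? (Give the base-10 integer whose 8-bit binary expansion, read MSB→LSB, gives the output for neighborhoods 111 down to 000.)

  ###|.  b7=0 t=0,i=4
  ##.|#  b6=1 t=0,i=0
  #.#|#  b5=1 t=1,i=4
  #..|.  b4=0 t=0,i=1
  .##|#  b3=1 t=0,i=3
  .#.|.  b2=0 t=1,i=0
  ..#|.  b1=0 t=0,i=2
  ...|#  b0=1 t=0,i=7
  bits 01101001 = 105

105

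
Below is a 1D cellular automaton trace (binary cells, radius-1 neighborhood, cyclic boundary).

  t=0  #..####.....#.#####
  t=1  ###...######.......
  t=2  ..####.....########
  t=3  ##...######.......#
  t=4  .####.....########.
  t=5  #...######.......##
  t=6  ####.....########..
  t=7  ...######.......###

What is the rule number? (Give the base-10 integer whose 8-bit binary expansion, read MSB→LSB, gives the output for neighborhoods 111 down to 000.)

83

  ###|.  b7=0 t=0,i=4
  ##.|#  b6=1 t=0,i=0
  #.#|.  b5=0 t=0,i=13
  #..|#  b4=1 t=0,i=1
  .##|.  b3=0 t=0,i=3
  .#.|.  b2=0 t=0,i=12
  ..#|#  b1=1 t=0,i=2
  ...|#  b0=1 t=0,i=8
  bits 01010011 = 83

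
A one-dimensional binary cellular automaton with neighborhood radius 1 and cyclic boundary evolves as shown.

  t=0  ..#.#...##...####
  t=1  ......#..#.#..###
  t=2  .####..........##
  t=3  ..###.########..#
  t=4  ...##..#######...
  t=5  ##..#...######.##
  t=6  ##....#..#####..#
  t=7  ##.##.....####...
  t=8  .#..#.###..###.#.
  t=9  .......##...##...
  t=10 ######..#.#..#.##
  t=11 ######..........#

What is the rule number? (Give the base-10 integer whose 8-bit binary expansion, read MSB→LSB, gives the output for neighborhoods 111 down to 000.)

193

  nb ###: next=#  (t=0,i=14, bit7=1)
  nb ##.: next=#  (t=0,i=9, bit6=1)
  nb #.#: next=.  (t=0,i=3, bit5=0)
  nb #..: next=.  (t=0,i=0, bit4=0)
  nb .##: next=.  (t=0,i=8, bit3=0)
  nb .#.: next=.  (t=0,i=2, bit2=0)
  nb ..#: next=.  (t=0,i=1, bit1=0)
  nb ...: next=#  (t=0,i=6, bit0=1)
  bits 11000001 = 193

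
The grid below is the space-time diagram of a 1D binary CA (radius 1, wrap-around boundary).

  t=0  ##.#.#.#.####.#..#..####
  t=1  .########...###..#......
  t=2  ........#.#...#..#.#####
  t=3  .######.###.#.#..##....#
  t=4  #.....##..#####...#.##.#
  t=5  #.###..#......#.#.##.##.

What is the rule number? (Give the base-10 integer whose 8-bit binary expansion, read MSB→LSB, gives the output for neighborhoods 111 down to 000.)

  nb ###: next=.  (t=0,i=0, bit7=0)
  nb ##.: next=#  (t=0,i=1, bit6=1)
  nb #.#: next=#  (t=0,i=2, bit5=1)
  nb #..: next=.  (t=0,i=15, bit4=0)
  nb .##: next=.  (t=0,i=9, bit3=0)
  nb .#.: next=#  (t=0,i=3, bit2=1)
  nb ..#: next=.  (t=0,i=16, bit1=0)
  nb ...: next=#  (t=1,i=10, bit0=1)
  bits 01100101 = 101

101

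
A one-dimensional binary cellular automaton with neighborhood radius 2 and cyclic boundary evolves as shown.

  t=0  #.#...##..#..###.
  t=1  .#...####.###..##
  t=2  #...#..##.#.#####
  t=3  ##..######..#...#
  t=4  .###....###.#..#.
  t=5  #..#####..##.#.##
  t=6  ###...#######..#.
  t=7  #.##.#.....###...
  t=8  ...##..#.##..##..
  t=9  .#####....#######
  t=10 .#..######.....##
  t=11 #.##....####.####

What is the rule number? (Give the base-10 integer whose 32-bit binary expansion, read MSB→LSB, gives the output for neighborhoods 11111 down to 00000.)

2005481050

  ##### -> .   bit 31 = 0  t=2,i=14
  ####. -> #   bit 30 = 1  t=1,i=7
  ###.# -> #   bit 29 = 1  t=0,i=15
  ###.. -> #   bit 28 = 1  t=1,i=12
  ##.## -> .   bit 27 = 0  t=1,i=9
  ##.#. -> #   bit 26 = 1  t=0,i=16
  ##..# -> #   bit 25 = 1  t=0,i=8
  ##... -> #   bit 24 = 1  t=2,i=1
  #.### -> #   bit 23 = 1  t=1,i=10
  #.##. -> .   bit 22 = 0  t=7,i=2
  #.#.# -> .   bit 21 = 0  t=0,i=0
  #.#.. -> .   bit 20 = 0  t=0,i=2
  #..## -> #   bit 19 = 1  t=0,i=12
  #..#. -> .   bit 18 = 0  t=0,i=9
  #...# -> .   bit 17 = 0  t=0,i=4
  #.... -> #   bit 16 = 1  t=4,i=5
  .#### -> .   bit 15 = 0  t=1,i=6
  .###. -> .   bit 14 = 0  t=0,i=14
  .##.# -> #   bit 13 = 1  t=1,i=16
  .##.. -> #   bit 12 = 1  t=0,i=7
  .#.## -> .   bit 11 = 0  t=2,i=11
  .#.#. -> #   bit 10 = 1  t=0,i=1
  .#..# -> #   bit 9 = 1  t=0,i=11
  .#... -> .   bit 8 = 0  t=0,i=3
  ..### -> .   bit 7 = 0  t=0,i=13
  ..##. -> #   bit 6 = 1  t=0,i=6
  ..#.# -> .   bit 5 = 0  t=6,i=15
  ..#.. -> #   bit 4 = 1  t=0,i=10
  ...## -> #   bit 3 = 1  t=0,i=5
  ...#. -> .   bit 2 = 0  t=2,i=3
  ....# -> #   bit 1 = 1  t=4,i=6
  ..... -> .   bit 0 = 0  t=7,i=8
  bits 01110111100010010011011001011010 = 2005481050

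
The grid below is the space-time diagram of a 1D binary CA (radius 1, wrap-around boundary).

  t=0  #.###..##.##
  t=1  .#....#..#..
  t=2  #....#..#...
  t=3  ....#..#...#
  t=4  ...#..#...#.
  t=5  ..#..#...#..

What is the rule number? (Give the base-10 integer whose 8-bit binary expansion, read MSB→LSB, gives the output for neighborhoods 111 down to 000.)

  ###|.  b7=0 t=0,i=3
  ##.|.  b6=0 t=0,i=0
  #.#|#  b5=1 t=0,i=1
  #..|.  b4=0 t=0,i=5
  .##|.  b3=0 t=0,i=2
  .#.|.  b2=0 t=1,i=1
  ..#|#  b1=1 t=0,i=6
  ...|.  b0=0 t=1,i=3
  bits 00100010 = 34

34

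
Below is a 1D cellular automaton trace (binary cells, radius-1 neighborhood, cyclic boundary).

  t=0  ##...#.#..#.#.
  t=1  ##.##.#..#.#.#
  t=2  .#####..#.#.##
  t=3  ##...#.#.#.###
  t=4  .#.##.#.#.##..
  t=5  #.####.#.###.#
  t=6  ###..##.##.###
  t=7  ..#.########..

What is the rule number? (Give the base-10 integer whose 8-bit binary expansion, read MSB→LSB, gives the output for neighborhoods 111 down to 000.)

107

  [7] ### => .  t=1,i=0
  [6] ##. => #  t=0,i=1
  [5] #.# => #  t=0,i=6
  [4] #.. => .  t=0,i=2
  [3] .## => #  t=0,i=0
  [2] .#. => .  t=0,i=5
  [1] ..# => #  t=0,i=4
  [0] ... => #  t=0,i=3
  bits 01101011 = 107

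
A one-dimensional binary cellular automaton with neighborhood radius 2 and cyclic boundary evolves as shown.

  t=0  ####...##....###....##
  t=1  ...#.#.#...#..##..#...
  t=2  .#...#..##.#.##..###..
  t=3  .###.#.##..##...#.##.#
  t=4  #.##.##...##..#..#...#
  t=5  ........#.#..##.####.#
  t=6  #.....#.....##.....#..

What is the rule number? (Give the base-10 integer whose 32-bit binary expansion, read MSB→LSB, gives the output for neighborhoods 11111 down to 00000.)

808339794

  ##### -> .   bit 31 = 0  t=0,i=0
  ####. -> .   bit 30 = 0  t=0,i=2
  ###.# -> #   bit 29 = 1  t=3,i=3
  ###.. -> #   bit 28 = 1  t=0,i=3
  ##.## -> .   bit 27 = 0  t=4,i=1
  ##.#. -> .   bit 26 = 0  t=2,i=10
  ##..# -> .   bit 25 = 0  t=1,i=16
  ##... -> .   bit 24 = 0  t=0,i=4
  #.### -> .   bit 23 = 0  t=3,i=1
  #.##. -> .   bit 22 = 0  t=2,i=13
  #.#.# -> #   bit 21 = 1  t=1,i=5
  #.#.. -> .   bit 20 = 0  t=1,i=7
  #..## -> #   bit 19 = 1  t=1,i=13
  #..#. -> #   bit 18 = 1  t=1,i=17
  #...# -> #   bit 17 = 1  t=0,i=5
  #.... -> .   bit 16 = 0  t=0,i=10
  .#### -> .   bit 15 = 0  t=0,i=21
  .###. -> #   bit 14 = 1  t=0,i=14
  .##.# -> .   bit 13 = 0  t=2,i=9
  .##.. -> .   bit 12 = 0  t=0,i=8
  .#.## -> #   bit 11 = 1  t=2,i=12
  .#.#. -> .   bit 10 = 0  t=1,i=4
  .#..# -> .   bit 9 = 0  t=1,i=12
  .#... -> #   bit 8 = 1  t=1,i=8
  ..### -> .   bit 7 = 0  t=0,i=13
  ..##. -> #   bit 6 = 1  t=0,i=7
  ..#.# -> .   bit 5 = 0  t=1,i=3
  ..#.. -> #   bit 4 = 1  t=1,i=11
  ...## -> .   bit 3 = 0  t=0,i=6
  ...#. -> .   bit 2 = 0  t=1,i=2
  ....# -> #   bit 1 = 1  t=0,i=11
  ..... -> .   bit 0 = 0  t=1,i=0
  bits 00110000001011100100100101010010 = 808339794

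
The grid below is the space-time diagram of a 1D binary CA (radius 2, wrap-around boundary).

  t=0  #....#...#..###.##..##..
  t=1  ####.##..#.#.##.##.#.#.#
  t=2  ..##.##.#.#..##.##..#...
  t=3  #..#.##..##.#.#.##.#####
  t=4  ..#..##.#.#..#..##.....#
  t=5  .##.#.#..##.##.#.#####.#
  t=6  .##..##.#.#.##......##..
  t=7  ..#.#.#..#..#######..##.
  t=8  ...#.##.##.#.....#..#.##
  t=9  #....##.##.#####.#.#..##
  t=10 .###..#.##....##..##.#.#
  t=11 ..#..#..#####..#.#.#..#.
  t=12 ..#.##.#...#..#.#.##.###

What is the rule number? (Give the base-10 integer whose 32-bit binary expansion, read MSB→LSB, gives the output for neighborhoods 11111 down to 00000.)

1633514771

  [31] ##### => .  t=1,i=1
  [30] ####. => #  t=1,i=2
  [29] ###.# => #  t=0,i=14
  [28] ###.. => .  t=3,i=0
  [27] ##.## => .  t=0,i=15
  [26] ##.#. => .  t=1,i=18
  [25] ##..# => .  t=0,i=18
  [24] ##... => #  t=4,i=18
  [23] #.### => .  t=1,i=23
  [22] #.##. => #  t=0,i=16
  [21] #.#.# => .  t=1,i=11
  [20] #.#.. => #  t=2,i=10
  [19] #..## => #  t=0,i=11
  [18] #..#. => #  t=0,i=23
  [17] #...# => .  t=0,i=7
  [16] #.... => #  t=0,i=2
  [15] .#### => .  t=1,i=0
  [14] .###. => #  t=0,i=13
  [13] .##.# => #  t=1,i=14
  [12] .##.. => #  t=0,i=17
  [11] .#.## => .  t=1,i=12
  [10] .#.#. => #  t=1,i=10
  [9] .#..# => .  t=0,i=10
  [8] .#... => #  t=0,i=1
  [7] ..### => .  t=0,i=12
  [6] ..##. => .  t=0,i=20
  [5] ..#.# => .  t=1,i=9
  [4] ..#.. => #  t=0,i=0
  [3] ...## => .  t=2,i=1
  [2] ...#. => .  t=0,i=4
  [1] ....# => #  t=0,i=3
  [0] ..... => #  t=2,i=23
  bits 01100001010111010111010100010011 = 1633514771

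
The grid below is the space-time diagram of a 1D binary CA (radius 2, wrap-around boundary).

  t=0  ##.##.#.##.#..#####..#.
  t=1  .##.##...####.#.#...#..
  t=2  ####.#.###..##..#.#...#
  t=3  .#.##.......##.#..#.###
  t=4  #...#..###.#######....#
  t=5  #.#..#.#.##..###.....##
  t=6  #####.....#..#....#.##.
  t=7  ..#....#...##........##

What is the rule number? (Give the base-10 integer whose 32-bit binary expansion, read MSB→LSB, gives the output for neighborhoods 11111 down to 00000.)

  #####|#  b31=1 t=0,i=16
  ####.|.  b30=0 t=0,i=17
  ###.#|#  b29=1 t=1,i=12
  ###..|.  b28=0 t=0,i=18
  ##.##|#  b27=1 t=0,i=2
  ##.#.|#  b26=1 t=0,i=5
  ##..#|.  b25=0 t=0,i=19
  ##...|.  b24=0 t=1,i=6
  #.###|.  b23=0 t=2,i=7
  #.##.|.  b22=0 t=0,i=0
  #.#.#|.  b21=0 t=0,i=6
  #.#..|#  b20=1 t=0,i=11
  #..##|.  b19=0 t=0,i=13
  #..#.|#  b18=1 t=0,i=20
  #...#|#  b17=1 t=1,i=7
  #....|.  b16=0 t=3,i=6
  .####|.  b15=0 t=0,i=15
  .###.|.  b14=0 t=2,i=8
  .##.#|#  b13=1 t=0,i=1
  .##..|#  b12=1 t=1,i=5
  .#.##|.  b11=0 t=0,i=7
  .#.#.|.  b10=0 t=1,i=15
  .#..#|#  b9=1 t=0,i=12
  .#...|.  b8=0 t=1,i=17
  ..###|#  b7=1 t=0,i=14
  ..##.|#  b6=1 t=1,i=1
  ..#.#|.  b5=0 t=0,i=21
  ..#..|.  b4=0 t=1,i=20
  ...##|#  b3=1 t=1,i=0
  ...#.|.  b2=0 t=1,i=19
  ....#|.  b1=0 t=3,i=10
  .....|#  b0=1 t=3,i=7
  bits 10101100000101100011001011001001 = 2887135945

2887135945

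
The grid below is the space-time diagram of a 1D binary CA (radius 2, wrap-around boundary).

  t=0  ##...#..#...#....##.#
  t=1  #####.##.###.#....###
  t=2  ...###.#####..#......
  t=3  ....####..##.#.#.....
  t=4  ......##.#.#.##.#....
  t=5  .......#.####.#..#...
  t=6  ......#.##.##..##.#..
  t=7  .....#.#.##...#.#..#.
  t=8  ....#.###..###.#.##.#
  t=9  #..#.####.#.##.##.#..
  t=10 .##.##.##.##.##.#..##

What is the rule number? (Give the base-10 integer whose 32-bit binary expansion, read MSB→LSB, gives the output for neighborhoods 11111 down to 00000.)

2041474820

  #####|.  b31=0 t=1,i=0
  ####.|#  b30=1 t=1,i=3
  ###.#|#  b29=1 t=1,i=4
  ###..|#  b28=1 t=0,i=1
  ##.##|#  b27=1 t=0,i=19
  ##.#.|.  b26=0 t=1,i=12
  ##..#|.  b25=0 t=2,i=12
  ##...|#  b24=1 t=0,i=2
  #.###|#  b23=1 t=0,i=20
  #.##.|.  b22=0 t=1,i=6
  #.#.#|#  b21=1 t=3,i=13
  #.#..|.  b20=0 t=1,i=13
  #..##|#  b19=1 t=3,i=9
  #..#.|#  b18=1 t=0,i=7
  #...#|#  b17=1 t=0,i=3
  #....|.  b16=0 t=0,i=14
  .####|.  b15=0 t=1,i=19
  .###.|#  b14=1 t=0,i=0
  .##.#|#  b13=1 t=0,i=18
  .##..|.  b12=0 t=6,i=12
  .#.##|#  b11=1 t=4,i=12
  .#.#.|#  b10=1 t=3,i=14
  .#..#|#  b9=1 t=0,i=6
  .#...|#  b8=1 t=0,i=9
  ..###|.  b7=0 t=1,i=18
  ..##.|.  b6=0 t=0,i=17
  ..#.#|.  b5=0 t=5,i=7
  ..#..|.  b4=0 t=0,i=5
  ...##|.  b3=0 t=0,i=16
  ...#.|#  b2=1 t=0,i=4
  ....#|.  b1=0 t=0,i=15
  .....|.  b0=0 t=2,i=0
  bits 01111001101011100110111100000100 = 2041474820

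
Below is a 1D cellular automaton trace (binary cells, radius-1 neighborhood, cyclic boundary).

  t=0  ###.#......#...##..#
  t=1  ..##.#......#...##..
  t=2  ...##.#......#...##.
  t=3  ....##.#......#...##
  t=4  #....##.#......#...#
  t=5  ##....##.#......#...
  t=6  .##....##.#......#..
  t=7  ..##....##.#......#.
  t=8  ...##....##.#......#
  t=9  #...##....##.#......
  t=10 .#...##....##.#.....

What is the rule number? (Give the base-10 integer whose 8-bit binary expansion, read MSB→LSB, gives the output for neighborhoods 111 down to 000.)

  ###|.  b7=0 t=0,i=0
  ##.|#  b6=1 t=0,i=2
  #.#|#  b5=1 t=0,i=3
  #..|#  b4=1 t=0,i=5
  .##|.  b3=0 t=0,i=15
  .#.|.  b2=0 t=0,i=4
  ..#|.  b1=0 t=0,i=10
  ...|.  b0=0 t=0,i=6
  bits 01110000 = 112

112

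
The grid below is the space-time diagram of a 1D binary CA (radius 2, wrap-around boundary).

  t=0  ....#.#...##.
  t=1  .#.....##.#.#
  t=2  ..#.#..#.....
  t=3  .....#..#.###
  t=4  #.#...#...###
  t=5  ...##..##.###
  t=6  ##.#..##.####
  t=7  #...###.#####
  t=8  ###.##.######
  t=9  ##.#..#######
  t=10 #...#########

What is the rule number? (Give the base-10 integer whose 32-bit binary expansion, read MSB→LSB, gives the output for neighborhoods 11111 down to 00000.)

3649749953

  [31] ##### => #  t=6,i=11
  [30] ####. => #  t=4,i=12
  [29] ###.# => .  t=4,i=0
  [28] ###.. => #  t=3,i=12
  [27] ##.## => #  t=5,i=9
  [26] ##.#. => .  t=1,i=9
  [25] ##..# => .  t=5,i=5
  [24] ##... => #  t=0,i=12
  [23] #.### => #  t=3,i=10
  [22] #.##. => .  t=8,i=4
  [21] #.#.# => .  t=1,i=10
  [20] #.#.. => .  t=0,i=6
  [19] #..## => #  t=5,i=6
  [18] #..#. => .  t=2,i=6
  [17] #...# => #  t=0,i=8
  [16] #.... => .  t=0,i=0
  [15] .#### => #  t=4,i=11
  [14] .###. => #  t=3,i=11
  [13] .##.# => .  t=1,i=8
  [12] .##.. => .  t=0,i=11
  [11] .#.## => .  t=3,i=9
  [10] .#.#. => .  t=0,i=5
  [9] .#..# => #  t=2,i=5
  [8] .#... => #  t=0,i=7
  [7] ..### => #  t=4,i=10
  [6] ..##. => #  t=0,i=10
  [5] ..#.# => .  t=0,i=4
  [4] ..#.. => .  t=2,i=7
  [3] ...## => .  t=0,i=9
  [2] ...#. => .  t=0,i=3
  [1] ....# => .  t=0,i=2
  [0] ..... => #  t=0,i=1
  bits 11011001100010101100001111000001 = 3649749953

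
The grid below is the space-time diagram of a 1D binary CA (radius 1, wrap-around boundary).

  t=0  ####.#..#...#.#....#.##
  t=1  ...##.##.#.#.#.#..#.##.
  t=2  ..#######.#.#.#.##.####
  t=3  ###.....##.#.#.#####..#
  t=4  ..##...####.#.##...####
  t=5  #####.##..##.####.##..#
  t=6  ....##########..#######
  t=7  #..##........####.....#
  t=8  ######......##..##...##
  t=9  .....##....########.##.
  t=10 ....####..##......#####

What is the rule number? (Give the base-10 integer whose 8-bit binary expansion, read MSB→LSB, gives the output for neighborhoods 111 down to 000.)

  ### -> .   bit 7 = 0  t=0,i=0
  ##. -> #   bit 6 = 1  t=0,i=3
  #.# -> #   bit 5 = 1  t=0,i=4
  #.. -> #   bit 4 = 1  t=0,i=6
  .## -> #   bit 3 = 1  t=0,i=21
  .#. -> .   bit 2 = 0  t=0,i=5
  ..# -> #   bit 1 = 1  t=0,i=7
  ... -> .   bit 0 = 0  t=0,i=10
  bits 01111010 = 122

122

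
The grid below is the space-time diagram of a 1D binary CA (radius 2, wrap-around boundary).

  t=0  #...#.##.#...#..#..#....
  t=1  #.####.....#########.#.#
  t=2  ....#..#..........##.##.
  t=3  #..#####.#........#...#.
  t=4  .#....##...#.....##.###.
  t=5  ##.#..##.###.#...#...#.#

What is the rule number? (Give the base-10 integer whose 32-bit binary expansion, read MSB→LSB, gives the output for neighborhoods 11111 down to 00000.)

1646746228

  #####|.  b31=0 t=1,i=13
  ####.|#  b30=1 t=1,i=4
  ###.#|#  b29=1 t=1,i=19
  ###..|.  b28=0 t=1,i=5
  ##.##|.  b27=0 t=1,i=1
  ##.#.|.  b26=0 t=0,i=8
  ##..#|#  b25=1 t=4,i=23
  ##...|.  b24=0 t=1,i=6
  #.###|.  b23=0 t=1,i=2
  #.##.|.  b22=0 t=0,i=6
  #.#.#|#  b21=1 t=1,i=21
  #.#..|.  b20=0 t=0,i=9
  #..##|.  b19=0 t=3,i=2
  #..#.|#  b18=1 t=0,i=15
  #...#|#  b17=1 t=0,i=2
  #....|#  b16=1 t=0,i=21
  .####|.  b15=0 t=1,i=3
  .###.|#  b14=1 t=4,i=21
  .##.#|.  b13=0 t=0,i=7
  .##..|#  b12=1 t=2,i=22
  .#.##|#  b11=1 t=0,i=5
  .#.#.|.  b10=0 t=3,i=23
  .#..#|#  b9=1 t=0,i=14
  .#...|.  b8=0 t=0,i=1
  ..###|.  b7=0 t=1,i=11
  ..##.|#  b6=1 t=2,i=18
  ..#.#|#  b5=1 t=0,i=4
  ..#..|#  b4=1 t=0,i=0
  ...##|.  b3=0 t=1,i=10
  ...#.|#  b2=1 t=0,i=3
  ....#|.  b1=0 t=0,i=22
  .....|.  b0=0 t=1,i=8
  bits 01100010001001110101101001110100 = 1646746228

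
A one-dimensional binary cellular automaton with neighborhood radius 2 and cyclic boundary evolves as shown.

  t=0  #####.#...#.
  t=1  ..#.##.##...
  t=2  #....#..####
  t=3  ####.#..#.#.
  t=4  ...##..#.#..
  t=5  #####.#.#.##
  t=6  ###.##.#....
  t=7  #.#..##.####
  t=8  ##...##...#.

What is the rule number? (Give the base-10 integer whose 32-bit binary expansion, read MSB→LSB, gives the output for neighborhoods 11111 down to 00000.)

  ##### -> #   bit 31 = 1  t=0,i=2
  ####. -> .   bit 30 = 0  t=0,i=3
  ###.# -> #   bit 29 = 1  t=0,i=4
  ###.. -> #   bit 28 = 1  t=2,i=0
  ##.## -> .   bit 27 = 0  t=1,i=6
  ##.#. -> #   bit 26 = 1  t=0,i=5
  ##..# -> .   bit 25 = 0  t=4,i=5
  ##... -> #   bit 24 = 1  t=1,i=9
  #.### -> .   bit 23 = 0  t=0,i=0
  #.##. -> .   bit 22 = 0  t=1,i=4
  #.#.# -> .   bit 21 = 0  t=3,i=10
  #.#.. -> .   bit 20 = 0  t=0,i=6
  #..## -> .   bit 19 = 0  t=2,i=7
  #..#. -> #   bit 18 = 1  t=3,i=7
  #...# -> #   bit 17 = 1  t=0,i=8
  #.... -> #   bit 16 = 1  t=1,i=10
  .#### -> .   bit 15 = 0  t=0,i=1
  .###. -> .   bit 14 = 0  t=6,i=1
  .##.# -> #   bit 13 = 1  t=1,i=5
  .##.. -> #   bit 12 = 1  t=1,i=8
  .#.## -> .   bit 11 = 0  t=0,i=11
  .#.#. -> #   bit 10 = 1  t=3,i=9
  .#..# -> .   bit 9 = 0  t=2,i=6
  .#... -> #   bit 8 = 1  t=0,i=7
  ..### -> #   bit 7 = 1  t=2,i=8
  ..##. -> #   bit 6 = 1  t=4,i=3
  ..#.# -> .   bit 5 = 0  t=0,i=10
  ..#.. -> #   bit 4 = 1  t=2,i=5
  ...## -> #   bit 3 = 1  t=4,i=2
  ...#. -> .   bit 2 = 0  t=0,i=9
  ....# -> #   bit 1 = 1  t=1,i=0
  ..... -> #   bit 0 = 1  t=1,i=11
  bits 10110101000001110011010111011011 = 3037148635

3037148635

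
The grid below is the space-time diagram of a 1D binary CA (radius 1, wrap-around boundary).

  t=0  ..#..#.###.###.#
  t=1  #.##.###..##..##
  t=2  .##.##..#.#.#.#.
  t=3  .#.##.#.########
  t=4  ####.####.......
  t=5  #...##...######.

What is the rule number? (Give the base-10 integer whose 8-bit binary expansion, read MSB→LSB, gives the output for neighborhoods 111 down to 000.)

61

  ### -> .   bit 7 = 0  t=0,i=8
  ##. -> .   bit 6 = 0  t=0,i=9
  #.# -> #   bit 5 = 1  t=0,i=6
  #.. -> #   bit 4 = 1  t=0,i=0
  .## -> #   bit 3 = 1  t=0,i=7
  .#. -> #   bit 2 = 1  t=0,i=2
  ..# -> .   bit 1 = 0  t=0,i=1
  ... -> #   bit 0 = 1  t=4,i=10
  bits 00111101 = 61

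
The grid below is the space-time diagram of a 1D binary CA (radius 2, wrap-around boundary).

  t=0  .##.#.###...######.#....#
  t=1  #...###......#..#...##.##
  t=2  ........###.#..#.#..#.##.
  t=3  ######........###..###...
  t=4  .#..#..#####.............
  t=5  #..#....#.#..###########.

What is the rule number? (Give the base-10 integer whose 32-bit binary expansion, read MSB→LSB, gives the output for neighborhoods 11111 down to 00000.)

1218809189

  #####|.  b31=0 t=0,i=14
  ####.|#  b30=1 t=0,i=16
  ###.#|.  b29=0 t=0,i=17
  ###..|.  b28=0 t=0,i=8
  ##.##|#  b27=1 t=1,i=22
  ##.#.|.  b26=0 t=0,i=3
  ##..#|.  b25=0 t=3,i=17
  ##...|.  b24=0 t=0,i=9
  #.###|#  b23=1 t=0,i=6
  #.##.|.  b22=0 t=0,i=1
  #.#.#|#  b21=1 t=0,i=4
  #.#..|.  b20=0 t=0,i=19
  #..##|.  b19=0 t=3,i=18
  #..#.|#  b18=1 t=1,i=15
  #...#|.  b17=0 t=0,i=10
  #....|#  b16=1 t=0,i=21
  .####|#  b15=1 t=0,i=13
  .###.|.  b14=0 t=0,i=7
  .##.#|.  b13=0 t=0,i=2
  .##..|.  b12=0 t=2,i=23
  .#.##|#  b11=1 t=0,i=0
  .#.#.|#  b10=1 t=2,i=16
  .#..#|.  b9=0 t=1,i=14
  .#...|#  b8=1 t=0,i=20
  ..###|.  b7=0 t=0,i=12
  ..##.|#  b6=1 t=1,i=20
  ..#.#|#  b5=1 t=0,i=24
  ..#..|.  b4=0 t=1,i=13
  ...##|.  b3=0 t=0,i=11
  ...#.|#  b2=1 t=0,i=23
  ....#|.  b1=0 t=0,i=22
  .....|#  b0=1 t=1,i=9
  bits 01001000101001011000110101100101 = 1218809189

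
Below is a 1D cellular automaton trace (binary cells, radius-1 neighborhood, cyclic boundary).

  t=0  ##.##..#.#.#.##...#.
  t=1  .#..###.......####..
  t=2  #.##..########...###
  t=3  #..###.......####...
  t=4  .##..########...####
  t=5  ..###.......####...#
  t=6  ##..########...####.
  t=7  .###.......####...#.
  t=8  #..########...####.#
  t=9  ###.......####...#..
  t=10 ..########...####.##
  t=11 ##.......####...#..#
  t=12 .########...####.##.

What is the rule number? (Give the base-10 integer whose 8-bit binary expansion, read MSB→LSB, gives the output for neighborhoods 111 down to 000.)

83

  [7] ### => .  t=1,i=5
  [6] ##. => #  t=0,i=1
  [5] #.# => .  t=0,i=2
  [4] #.. => #  t=0,i=5
  [3] .## => .  t=0,i=0
  [2] .#. => .  t=0,i=7
  [1] ..# => #  t=0,i=6
  [0] ... => #  t=0,i=16
  bits 01010011 = 83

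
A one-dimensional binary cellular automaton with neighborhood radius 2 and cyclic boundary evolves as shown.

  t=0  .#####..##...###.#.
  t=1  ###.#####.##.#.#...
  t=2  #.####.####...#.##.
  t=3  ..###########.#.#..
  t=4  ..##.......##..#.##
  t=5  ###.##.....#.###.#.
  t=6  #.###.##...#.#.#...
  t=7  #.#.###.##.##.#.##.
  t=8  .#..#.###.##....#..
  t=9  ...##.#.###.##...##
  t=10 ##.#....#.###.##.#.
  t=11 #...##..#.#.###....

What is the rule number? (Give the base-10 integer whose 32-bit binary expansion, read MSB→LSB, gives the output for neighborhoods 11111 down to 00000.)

  #####|.  b31=0 t=0,i=3
  ####.|#  b30=1 t=0,i=4
  ###.#|#  b29=1 t=0,i=15
  ###..|#  b28=1 t=0,i=5
  ##.##|#  b27=1 t=1,i=3
  ##.#.|.  b26=0 t=0,i=16
  ##..#|#  b25=1 t=0,i=6
  ##...|#  b24=1 t=0,i=10
  #.###|#  b23=1 t=1,i=4
  #.##.|#  b22=1 t=1,i=10
  #.#.#|.  b21=0 t=1,i=13
  #.#..|.  b20=0 t=0,i=17
  #..##|#  b19=1 t=0,i=0
  #..#.|#  b18=1 t=4,i=14
  #...#|#  b17=1 t=0,i=11
  #....|#  b16=1 t=3,i=18
  .####|#  b15=1 t=0,i=2
  .###.|.  b14=0 t=0,i=14
  .##.#|.  b13=0 t=1,i=11
  .##..|.  b12=0 t=0,i=9
  .#.##|.  b11=0 t=2,i=1
  .#.#.|#  b10=1 t=1,i=14
  .#..#|.  b9=0 t=0,i=18
  .#...|#  b8=1 t=1,i=16
  ..###|#  b7=1 t=0,i=1
  ..##.|#  b6=1 t=0,i=8
  ..#.#|#  b5=1 t=2,i=14
  ..#..|.  b4=0 t=8,i=1
  ...##|.  b3=0 t=0,i=12
  ...#.|.  b2=0 t=2,i=13
  ....#|.  b1=0 t=3,i=0
  .....|.  b0=0 t=4,i=6
  bits 01111011110011111000010111100000 = 2077197792

2077197792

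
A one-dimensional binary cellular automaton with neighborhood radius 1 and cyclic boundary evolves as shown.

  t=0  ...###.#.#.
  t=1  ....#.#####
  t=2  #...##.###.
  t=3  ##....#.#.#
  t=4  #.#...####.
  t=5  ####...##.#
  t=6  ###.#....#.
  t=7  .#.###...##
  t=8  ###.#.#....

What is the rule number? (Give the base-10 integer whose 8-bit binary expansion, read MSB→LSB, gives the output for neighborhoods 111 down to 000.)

180

  nb ###: next=#  (t=0,i=4, bit7=1)
  nb ##.: next=.  (t=0,i=5, bit6=0)
  nb #.#: next=#  (t=0,i=6, bit5=1)
  nb #..: next=#  (t=0,i=10, bit4=1)
  nb .##: next=.  (t=0,i=3, bit3=0)
  nb .#.: next=#  (t=0,i=7, bit2=1)
  nb ..#: next=.  (t=0,i=2, bit1=0)
  nb ...: next=.  (t=0,i=0, bit0=0)
  bits 10110100 = 180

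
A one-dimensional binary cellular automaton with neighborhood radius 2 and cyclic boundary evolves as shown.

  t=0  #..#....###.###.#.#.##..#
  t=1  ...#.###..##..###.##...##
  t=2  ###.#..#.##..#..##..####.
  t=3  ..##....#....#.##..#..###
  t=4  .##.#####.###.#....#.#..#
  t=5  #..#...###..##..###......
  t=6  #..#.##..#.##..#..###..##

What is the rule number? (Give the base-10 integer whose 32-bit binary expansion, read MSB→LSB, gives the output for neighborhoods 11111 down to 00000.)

  #####|.  b31=0 t=4,i=6
  ####.|#  b30=1 t=2,i=22
  ###.#|#  b29=1 t=0,i=10
  ###..|#  b28=1 t=1,i=7
  ##.##|#  b27=1 t=0,i=11
  ##.#.|#  b26=1 t=0,i=15
  ##..#|.  b25=0 t=0,i=1
  ##...|#  b24=1 t=1,i=0
  #.###|.  b23=0 t=0,i=12
  #.##.|.  b22=0 t=0,i=20
  #.#.#|#  b21=1 t=0,i=16
  #.#..|.  b20=0 t=2,i=4
  #..##|#  b19=1 t=0,i=23
  #..#.|.  b18=0 t=0,i=2
  #...#|#  b17=1 t=1,i=1
  #....|#  b16=1 t=0,i=5
  .####|.  b15=0 t=2,i=21
  .###.|.  b14=0 t=0,i=9
  .##.#|.  b13=0 t=4,i=2
  .##..|.  b12=0 t=0,i=0
  .#.##|#  b11=1 t=0,i=19
  .#.#.|.  b10=0 t=0,i=17
  .#..#|.  b9=0 t=2,i=5
  .#...|.  b8=0 t=0,i=4
  ..###|.  b7=0 t=0,i=8
  ..##.|#  b6=1 t=0,i=24
  ..#.#|.  b5=0 t=1,i=3
  ..#..|#  b4=1 t=0,i=3
  ...##|#  b3=1 t=0,i=7
  ...#.|#  b2=1 t=1,i=2
  ....#|#  b1=1 t=0,i=6
  .....|.  b0=0 t=5,i=21
  bits 01111101001010110000100001011110 = 2099972190

2099972190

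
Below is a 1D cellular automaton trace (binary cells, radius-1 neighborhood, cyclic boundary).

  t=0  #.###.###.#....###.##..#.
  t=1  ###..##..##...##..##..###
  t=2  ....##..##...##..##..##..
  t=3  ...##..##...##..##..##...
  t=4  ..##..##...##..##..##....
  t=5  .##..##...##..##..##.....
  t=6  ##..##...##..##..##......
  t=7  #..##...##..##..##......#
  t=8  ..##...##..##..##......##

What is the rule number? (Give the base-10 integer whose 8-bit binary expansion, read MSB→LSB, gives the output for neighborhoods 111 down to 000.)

  ###|.  b7=0 t=0,i=3
  ##.|.  b6=0 t=0,i=4
  #.#|#  b5=1 t=0,i=1
  #..|.  b4=0 t=0,i=11
  .##|#  b3=1 t=0,i=2
  .#.|#  b2=1 t=0,i=0
  ..#|#  b1=1 t=0,i=14
  ...|.  b0=0 t=0,i=12
  bits 00101110 = 46

46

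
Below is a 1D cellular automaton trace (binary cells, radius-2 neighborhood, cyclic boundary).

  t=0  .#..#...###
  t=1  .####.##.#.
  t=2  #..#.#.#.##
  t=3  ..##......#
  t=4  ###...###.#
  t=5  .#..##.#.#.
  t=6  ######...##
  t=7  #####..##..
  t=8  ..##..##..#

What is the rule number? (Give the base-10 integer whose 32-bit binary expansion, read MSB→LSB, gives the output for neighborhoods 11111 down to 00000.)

  [31] ##### => #  t=6,i=0
  [30] ####. => #  t=1,i=3
  [29] ###.# => .  t=0,i=10
  [28] ###.. => .  t=2,i=0
  [27] ##.## => #  t=1,i=5
  [26] ##.#. => .  t=0,i=0
  [25] ##..# => .  t=2,i=1
  [24] ##... => .  t=3,i=4
  [23] #.### => .  t=2,i=9
  [22] #.##. => .  t=1,i=6
  [21] #.#.# => .  t=2,i=5
  [20] #.#.. => #  t=0,i=1
  [19] #..## => #  t=1,i=0
  [18] #..#. => #  t=0,i=3
  [17] #...# => #  t=0,i=6
  [16] #.... => .  t=3,i=5
  [15] .#### => .  t=1,i=2
  [14] .###. => #  t=0,i=9
  [13] .##.# => #  t=1,i=7
  [12] .##.. => .  t=3,i=3
  [11] .#.## => .  t=2,i=8
  [10] .#.#. => .  t=2,i=4
  [9] .#..# => #  t=0,i=2
  [8] .#... => .  t=0,i=5
  [7] ..### => .  t=0,i=8
  [6] ..##. => #  t=3,i=2
  [5] ..#.# => #  t=2,i=3
  [4] ..#.. => #  t=0,i=4
  [3] ...## => #  t=0,i=7
  [2] ...#. => .  t=3,i=9
  [1] ....# => #  t=3,i=8
  [0] ..... => #  t=3,i=6
  bits 11001000000111100110001001111011 = 3357434491

3357434491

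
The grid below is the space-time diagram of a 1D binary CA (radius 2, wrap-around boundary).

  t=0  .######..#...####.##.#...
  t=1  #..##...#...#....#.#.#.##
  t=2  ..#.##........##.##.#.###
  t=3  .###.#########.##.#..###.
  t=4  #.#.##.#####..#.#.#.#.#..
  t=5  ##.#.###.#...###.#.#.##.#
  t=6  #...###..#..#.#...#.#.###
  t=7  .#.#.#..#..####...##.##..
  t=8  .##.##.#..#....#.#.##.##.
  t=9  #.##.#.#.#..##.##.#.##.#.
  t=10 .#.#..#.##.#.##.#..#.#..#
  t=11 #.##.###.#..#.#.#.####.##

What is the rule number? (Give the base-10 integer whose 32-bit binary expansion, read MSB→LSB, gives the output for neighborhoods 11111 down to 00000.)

  [31] ##### => #  t=0,i=3
  [30] ####. => .  t=0,i=5
  [29] ###.# => .  t=0,i=16
  [28] ###.. => .  t=0,i=6
  [27] ##.## => #  t=0,i=17
  [26] ##.#. => .  t=0,i=20
  [25] ##..# => .  t=0,i=7
  [24] ##... => #  t=1,i=5
  [23] #.### => #  t=1,i=23
  [22] #.##. => .  t=0,i=18
  [21] #.#.# => .  t=1,i=19
  [20] #.#.. => #  t=0,i=21
  [19] #..## => #  t=1,i=2
  [18] #..#. => #  t=0,i=8
  [17] #...# => .  t=0,i=11
  [16] #.... => #  t=0,i=23
  [15] .#### => .  t=0,i=2
  [14] .###. => #  t=1,i=24
  [13] .##.# => #  t=0,i=19
  [12] .##.. => #  t=1,i=4
  [11] .#.## => #  t=1,i=22
  [10] .#.#. => #  t=1,i=18
  [9] .#..# => .  t=3,i=19
  [8] .#... => .  t=0,i=10
  [7] ..### => .  t=0,i=1
  [6] ..##. => .  t=1,i=3
  [5] ..#.# => #  t=1,i=17
  [4] ..#.. => .  t=0,i=9
  [3] ...## => #  t=0,i=0
  [2] ...#. => .  t=1,i=7
  [1] ....# => #  t=0,i=24
  [0] ..... => #  t=2,i=8
  bits 10001001100111010111110000101011 = 2308799531

2308799531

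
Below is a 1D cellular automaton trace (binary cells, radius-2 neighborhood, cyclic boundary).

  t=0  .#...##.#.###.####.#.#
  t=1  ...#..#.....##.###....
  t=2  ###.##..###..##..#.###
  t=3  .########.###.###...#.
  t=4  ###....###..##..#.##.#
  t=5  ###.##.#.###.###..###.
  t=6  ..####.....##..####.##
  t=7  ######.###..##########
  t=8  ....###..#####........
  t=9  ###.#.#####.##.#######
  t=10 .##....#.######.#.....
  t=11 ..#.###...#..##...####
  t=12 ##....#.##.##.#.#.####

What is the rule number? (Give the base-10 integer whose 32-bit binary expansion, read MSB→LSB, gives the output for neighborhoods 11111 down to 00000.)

2052043399

  ##### -> .   bit 31 = 0  t=2,i=0
  ####. -> #   bit 30 = 1  t=0,i=16
  ###.# -> #   bit 29 = 1  t=0,i=12
  ###.. -> #   bit 28 = 1  t=1,i=17
  ##.## -> #   bit 27 = 1  t=0,i=13
  ##.#. -> .   bit 26 = 0  t=0,i=7
  ##..# -> #   bit 25 = 1  t=2,i=6
  ##... -> .   bit 24 = 0  t=1,i=18
  #.### -> .   bit 23 = 0  t=0,i=10
  #.##. -> #   bit 22 = 1  t=2,i=4
  #.#.# -> .   bit 21 = 0  t=0,i=8
  #.#.. -> .   bit 20 = 0  t=0,i=1
  #..## -> #   bit 19 = 1  t=2,i=7
  #..#. -> #   bit 18 = 1  t=1,i=5
  #...# -> #   bit 17 = 1  t=0,i=3
  #.... -> #   bit 16 = 1  t=1,i=8
  .#### -> #   bit 15 = 1  t=0,i=15
  .###. -> .   bit 14 = 0  t=0,i=11
  .##.# -> #   bit 13 = 1  t=0,i=6
  .##.. -> #   bit 12 = 1  t=2,i=5
  .#.## -> .   bit 11 = 0  t=0,i=9
  .#.#. -> .   bit 10 = 0  t=0,i=0
  .#..# -> #   bit 9 = 1  t=1,i=4
  .#... -> .   bit 8 = 0  t=0,i=2
  ..### -> #   bit 7 = 1  t=2,i=8
  ..##. -> .   bit 6 = 0  t=0,i=5
  ..#.# -> .   bit 5 = 0  t=2,i=17
  ..#.. -> .   bit 4 = 0  t=1,i=3
  ...## -> .   bit 3 = 0  t=0,i=4
  ...#. -> #   bit 2 = 1  t=1,i=2
  ....# -> #   bit 1 = 1  t=1,i=1
  ..... -> #   bit 0 = 1  t=1,i=0
  bits 01111010010011111011001010000111 = 2052043399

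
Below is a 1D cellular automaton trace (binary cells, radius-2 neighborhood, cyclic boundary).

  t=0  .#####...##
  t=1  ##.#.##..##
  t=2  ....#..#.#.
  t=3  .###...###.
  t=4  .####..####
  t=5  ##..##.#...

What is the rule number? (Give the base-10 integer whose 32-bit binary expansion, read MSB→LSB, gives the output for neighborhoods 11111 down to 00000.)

  #####|#  b31=1 t=0,i=3
  ####.|.  b30=0 t=0,i=4
  ###.#|.  b29=0 t=1,i=1
  ###..|#  b28=1 t=0,i=5
  ##.##|#  b27=1 t=0,i=0
  ##.#.|.  b26=0 t=1,i=2
  ##..#|#  b25=1 t=1,i=7
  ##...|#  b24=1 t=0,i=6
  #.###|#  b23=1 t=0,i=1
  #.##.|.  b22=0 t=1,i=5
  #.#.#|.  b21=0 t=1,i=3
  #.#..|#  b20=1 t=2,i=9
  #..##|.  b19=0 t=1,i=8
  #..#.|.  b18=0 t=2,i=6
  #...#|.  b17=0 t=0,i=7
  #....|.  b16=0 t=2,i=0
  .####|.  b15=0 t=0,i=2
  .###.|#  b14=1 t=3,i=2
  .##.#|#  b13=1 t=0,i=10
  .##..|.  b12=0 t=1,i=6
  .#.##|#  b11=1 t=1,i=4
  .#.#.|#  b10=1 t=2,i=8
  .#..#|.  b9=0 t=2,i=5
  .#...|.  b8=0 t=2,i=10
  ..###|#  b7=1 t=1,i=9
  ..##.|#  b6=1 t=0,i=9
  ..#.#|#  b5=1 t=2,i=7
  ..#..|.  b4=0 t=2,i=4
  ...##|.  b3=0 t=0,i=8
  ...#.|#  b2=1 t=2,i=3
  ....#|#  b1=1 t=2,i=2
  .....|#  b0=1 t=2,i=1
  bits 10011011100100000110110011100111 = 2609933543

2609933543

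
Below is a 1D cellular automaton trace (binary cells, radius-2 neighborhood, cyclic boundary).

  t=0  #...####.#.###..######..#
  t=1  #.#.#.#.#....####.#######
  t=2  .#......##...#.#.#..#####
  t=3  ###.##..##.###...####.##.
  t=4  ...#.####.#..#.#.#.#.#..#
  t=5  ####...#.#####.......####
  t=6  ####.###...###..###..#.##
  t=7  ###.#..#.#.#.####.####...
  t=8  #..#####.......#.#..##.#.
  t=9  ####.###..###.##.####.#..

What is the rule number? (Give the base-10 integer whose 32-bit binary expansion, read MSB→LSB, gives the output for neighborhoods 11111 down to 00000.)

3726513141

  [31] ##### => #  t=0,i=18
  [30] ####. => #  t=0,i=6
  [29] ###.# => .  t=0,i=7
  [28] ###.. => #  t=0,i=13
  [27] ##.## => #  t=1,i=17
  [26] ##.#. => #  t=0,i=8
  [25] ##..# => #  t=0,i=14
  [24] ##... => .  t=0,i=1
  [23] #.### => .  t=0,i=11
  [22] #.##. => .  t=3,i=4
  [21] #.#.# => .  t=0,i=9
  [20] #.#.. => #  t=1,i=8
  [19] #..## => #  t=0,i=15
  [18] #..#. => #  t=4,i=12
  [17] #...# => #  t=0,i=2
  [16] #.... => .  t=1,i=10
  [15] .#### => .  t=0,i=5
  [14] .###. => .  t=0,i=12
  [13] .##.# => .  t=3,i=9
  [12] .##.. => #  t=0,i=0
  [11] .#.## => .  t=0,i=10
  [10] .#.#. => .  t=1,i=3
  [9] .#..# => #  t=2,i=18
  [8] .#... => #  t=1,i=9
  [7] ..### => #  t=0,i=4
  [6] ..##. => #  t=0,i=24
  [5] ..#.# => #  t=2,i=13
  [4] ..#.. => #  t=4,i=24
  [3] ...## => .  t=0,i=3
  [2] ...#. => #  t=2,i=12
  [1] ....# => .  t=1,i=11
  [0] ..... => #  t=2,i=4
  bits 11011110000111100001001111110101 = 3726513141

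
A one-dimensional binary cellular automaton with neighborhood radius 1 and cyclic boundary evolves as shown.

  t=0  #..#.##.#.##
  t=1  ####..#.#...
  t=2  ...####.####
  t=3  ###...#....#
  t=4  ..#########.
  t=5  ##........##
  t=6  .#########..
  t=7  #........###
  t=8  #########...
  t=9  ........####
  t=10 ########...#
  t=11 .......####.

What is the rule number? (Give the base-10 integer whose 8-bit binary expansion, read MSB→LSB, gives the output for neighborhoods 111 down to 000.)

87

  ###|.  b7=0 t=0,i=11
  ##.|#  b6=1 t=0,i=0
  #.#|.  b5=0 t=0,i=4
  #..|#  b4=1 t=0,i=1
  .##|.  b3=0 t=0,i=5
  .#.|#  b2=1 t=0,i=3
  ..#|#  b1=1 t=0,i=2
  ...|#  b0=1 t=1,i=10
  bits 01010111 = 87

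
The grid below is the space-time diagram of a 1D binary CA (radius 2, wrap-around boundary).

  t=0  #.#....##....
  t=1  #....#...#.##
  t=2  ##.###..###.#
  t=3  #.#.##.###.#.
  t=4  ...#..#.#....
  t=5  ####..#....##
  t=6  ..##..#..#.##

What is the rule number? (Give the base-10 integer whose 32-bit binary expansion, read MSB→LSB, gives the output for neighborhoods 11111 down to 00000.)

1493747895

  ##### -> .   bit 31 = 0  t=5,i=0
  ####. -> #   bit 30 = 1  t=5,i=2
  ###.# -> .   bit 29 = 0  t=2,i=1
  ###.. -> #   bit 28 = 1  t=1,i=0
  ##.## -> #   bit 27 = 1  t=2,i=2
  ##.#. -> .   bit 26 = 0  t=3,i=10
  ##..# -> .   bit 25 = 0  t=2,i=6
  ##... -> #   bit 24 = 1  t=0,i=9
  #.### -> .   bit 23 = 0  t=1,i=11
  #.##. -> .   bit 22 = 0  t=3,i=4
  #.#.# -> .   bit 21 = 0  t=3,i=0
  #.#.. -> .   bit 20 = 0  t=0,i=2
  #..## -> #   bit 19 = 1  t=2,i=7
  #..#. -> .   bit 18 = 0  t=4,i=5
  #...# -> .   bit 17 = 0  t=1,i=7
  #.... -> .   bit 16 = 0  t=0,i=4
  .#### -> #   bit 15 = 1  t=5,i=12
  .###. -> #   bit 14 = 1  t=1,i=12
  .##.# -> .   bit 13 = 0  t=3,i=5
  .##.. -> .   bit 12 = 0  t=0,i=8
  .#.## -> #   bit 11 = 1  t=1,i=10
  .#.#. -> .   bit 10 = 0  t=0,i=1
  .#..# -> .   bit 9 = 0  t=4,i=4
  .#... -> .   bit 8 = 0  t=0,i=3
  ..### -> #   bit 7 = 1  t=2,i=8
  ..##. -> .   bit 6 = 0  t=0,i=7
  ..#.# -> #   bit 5 = 1  t=0,i=0
  ..#.. -> #   bit 4 = 1  t=1,i=5
  ...## -> .   bit 3 = 0  t=0,i=6
  ...#. -> #   bit 2 = 1  t=0,i=12
  ....# -> #   bit 1 = 1  t=0,i=5
  ..... -> #   bit 0 = 1  t=4,i=0
  bits 01011001000010001100100010110111 = 1493747895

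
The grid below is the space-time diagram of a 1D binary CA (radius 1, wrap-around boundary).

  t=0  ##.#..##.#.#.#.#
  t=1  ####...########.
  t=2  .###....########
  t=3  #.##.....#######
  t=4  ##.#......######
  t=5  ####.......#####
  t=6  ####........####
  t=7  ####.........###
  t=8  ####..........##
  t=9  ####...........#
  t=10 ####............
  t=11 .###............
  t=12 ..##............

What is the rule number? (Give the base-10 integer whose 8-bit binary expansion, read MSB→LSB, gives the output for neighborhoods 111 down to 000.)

  nb ###: next=#  (t=0,i=0, bit7=1)
  nb ##.: next=#  (t=0,i=1, bit6=1)
  nb #.#: next=#  (t=0,i=2, bit5=1)
  nb #..: next=.  (t=0,i=4, bit4=0)
  nb .##: next=.  (t=0,i=6, bit3=0)
  nb .#.: next=#  (t=0,i=3, bit2=1)
  nb ..#: next=.  (t=0,i=5, bit1=0)
  nb ...: next=.  (t=1,i=5, bit0=0)
  bits 11100100 = 228

228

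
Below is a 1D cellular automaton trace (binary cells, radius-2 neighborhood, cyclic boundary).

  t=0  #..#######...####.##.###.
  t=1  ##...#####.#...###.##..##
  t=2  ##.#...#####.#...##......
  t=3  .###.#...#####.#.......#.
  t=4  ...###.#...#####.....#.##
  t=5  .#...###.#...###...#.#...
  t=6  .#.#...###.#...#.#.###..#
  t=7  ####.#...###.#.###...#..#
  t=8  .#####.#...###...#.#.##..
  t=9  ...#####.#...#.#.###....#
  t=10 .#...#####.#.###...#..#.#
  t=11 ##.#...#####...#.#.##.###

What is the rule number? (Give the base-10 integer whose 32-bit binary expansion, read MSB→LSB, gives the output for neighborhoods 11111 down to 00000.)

  nb #####: next=#  (t=0,i=5, bit31=1)
  nb ####.: next=#  (t=0,i=8, bit30=1)
  nb ###.#: next=#  (t=0,i=16, bit29=1)
  nb ###..: next=#  (t=0,i=9, bit28=1)
  nb ##.##: next=#  (t=0,i=17, bit27=1)
  nb ##.#.: next=#  (t=0,i=24, bit26=1)
  nb ##..#: next=.  (t=1,i=21, bit25=0)
  nb ##...: next=.  (t=0,i=10, bit24=0)
  nb #.###: next=.  (t=0,i=21, bit23=0)
  nb #.##.: next=.  (t=0,i=18, bit22=0)
  nb #.#.#: next=#  (t=6,i=1, bit21=1)
  nb #.#..: next=#  (t=0,i=0, bit20=1)
  nb #..##: next=.  (t=0,i=2, bit19=0)
  nb #..#.: next=.  (t=6,i=23, bit18=0)
  nb #...#: next=#  (t=0,i=11, bit17=1)
  nb #....: next=.  (t=2,i=20, bit16=0)
  nb .####: next=.  (t=0,i=4, bit15=0)
  nb .###.: next=.  (t=0,i=22, bit14=0)
  nb .##.#: next=#  (t=0,i=19, bit13=1)
  nb .##..: next=.  (t=1,i=20, bit12=0)
  nb .#.##: next=.  (t=4,i=22, bit11=0)
  nb .#.#.: next=#  (t=5,i=20, bit10=1)
  nb .#..#: next=#  (t=0,i=1, bit9=1)
  nb .#...: next=.  (t=1,i=12, bit8=0)
  nb ..###: next=.  (t=0,i=3, bit7=0)
  nb ..##.: next=.  (t=2,i=0, bit6=0)
  nb ..#.#: next=#  (t=4,i=21, bit5=1)
  nb ..#..: next=#  (t=3,i=23, bit4=1)
  nb ...##: next=.  (t=0,i=12, bit3=0)
  nb ...#.: next=.  (t=3,i=22, bit2=0)
  nb ....#: next=#  (t=2,i=23, bit1=1)
  nb .....: next=.  (t=2,i=21, bit0=0)
  bits 11111100001100100010011000110010 = 4231145010

4231145010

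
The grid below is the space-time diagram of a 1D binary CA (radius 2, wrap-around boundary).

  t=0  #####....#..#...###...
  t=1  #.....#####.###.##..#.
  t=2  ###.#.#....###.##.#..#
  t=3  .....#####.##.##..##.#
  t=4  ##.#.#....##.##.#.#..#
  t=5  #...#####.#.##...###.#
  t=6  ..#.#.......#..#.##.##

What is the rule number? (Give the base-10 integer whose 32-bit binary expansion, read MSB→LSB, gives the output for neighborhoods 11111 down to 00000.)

  nb #####: next=.  (t=0,i=2, bit31=0)
  nb ####.: next=.  (t=0,i=3, bit30=0)
  nb ###.#: next=.  (t=1,i=10, bit29=0)
  nb ###..: next=.  (t=0,i=4, bit28=0)
  nb ##.##: next=#  (t=1,i=11, bit27=1)
  nb ##.#.: next=.  (t=2,i=3, bit26=0)
  nb ##..#: next=#  (t=1,i=18, bit25=1)
  nb ##...: next=.  (t=0,i=5, bit24=0)
  nb #.###: next=#  (t=1,i=12, bit23=1)
  nb #.##.: next=#  (t=1,i=16, bit22=1)
  nb #.#.#: next=.  (t=2,i=4, bit21=0)
  nb #.#..: next=#  (t=1,i=0, bit20=1)
  nb #..##: next=.  (t=2,i=20, bit19=0)
  nb #..#.: next=.  (t=0,i=11, bit18=0)
  nb #...#: next=#  (t=0,i=14, bit17=1)
  nb #....: next=#  (t=0,i=6, bit16=1)
  nb .####: next=.  (t=0,i=1, bit15=0)
  nb .###.: next=#  (t=0,i=17, bit14=1)
  nb .##.#: next=.  (t=2,i=16, bit13=0)
  nb .##..: next=.  (t=1,i=17, bit12=0)
  nb .#.##: next=.  (t=5,i=11, bit11=0)
  nb .#.#.: next=#  (t=1,i=21, bit10=1)
  nb .#..#: next=#  (t=0,i=10, bit9=1)
  nb .#...: next=#  (t=0,i=13, bit8=1)
  nb ..###: next=#  (t=0,i=0, bit7=1)
  nb ..##.: next=#  (t=3,i=18, bit6=1)
  nb ..#.#: next=.  (t=1,i=20, bit5=0)
  nb ..#..: next=#  (t=0,i=9, bit4=1)
  nb ...##: next=.  (t=0,i=15, bit3=0)
  nb ...#.: next=#  (t=0,i=8, bit2=1)
  nb ....#: next=#  (t=0,i=7, bit1=1)
  nb .....: next=.  (t=1,i=3, bit0=0)
  bits 00001010110100110100011111010110 = 181618646

181618646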